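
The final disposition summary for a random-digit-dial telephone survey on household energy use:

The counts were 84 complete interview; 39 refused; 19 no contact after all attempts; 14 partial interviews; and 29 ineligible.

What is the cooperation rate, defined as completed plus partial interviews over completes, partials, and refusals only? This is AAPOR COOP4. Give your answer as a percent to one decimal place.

71.5%

Top → 84 + 14 = 98
Denom → 84 + 14 + 39 = 137
COOP4 = 98 / 137 = 0.7153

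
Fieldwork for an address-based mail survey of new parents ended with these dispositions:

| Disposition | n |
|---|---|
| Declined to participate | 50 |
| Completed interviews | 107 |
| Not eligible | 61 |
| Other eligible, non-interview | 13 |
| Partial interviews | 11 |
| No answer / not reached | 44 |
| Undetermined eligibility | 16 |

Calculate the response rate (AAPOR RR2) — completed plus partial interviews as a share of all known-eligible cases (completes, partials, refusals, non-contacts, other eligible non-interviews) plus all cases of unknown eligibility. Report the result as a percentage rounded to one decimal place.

Top = 107 + 11 = 118
Denom = 107 + 11 + 50 + 44 + 13 + 16 = 241
RR2 = 118 / 241 = 0.4896

49.0%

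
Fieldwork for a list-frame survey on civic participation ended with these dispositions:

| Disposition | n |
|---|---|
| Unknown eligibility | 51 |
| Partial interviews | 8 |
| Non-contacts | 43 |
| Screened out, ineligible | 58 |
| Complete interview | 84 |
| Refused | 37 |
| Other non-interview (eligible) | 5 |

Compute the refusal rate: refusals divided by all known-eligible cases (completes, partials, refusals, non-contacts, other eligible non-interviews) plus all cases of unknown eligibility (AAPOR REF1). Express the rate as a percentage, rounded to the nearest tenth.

16.2%

Num = 37
Denom = 84 + 8 + 37 + 43 + 5 + 51 = 228
REF1 = 37 / 228 = 0.1623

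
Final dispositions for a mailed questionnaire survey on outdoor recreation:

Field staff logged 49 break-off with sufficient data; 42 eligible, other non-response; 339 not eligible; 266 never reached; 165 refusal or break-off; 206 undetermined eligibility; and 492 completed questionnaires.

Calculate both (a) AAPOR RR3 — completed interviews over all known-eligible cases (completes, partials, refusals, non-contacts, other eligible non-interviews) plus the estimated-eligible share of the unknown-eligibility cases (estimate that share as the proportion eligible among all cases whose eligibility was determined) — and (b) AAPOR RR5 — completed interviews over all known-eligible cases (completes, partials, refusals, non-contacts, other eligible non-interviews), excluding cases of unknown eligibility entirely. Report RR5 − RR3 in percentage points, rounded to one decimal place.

Num → 492
Eligible (known) → 492 + 49 + 165 + 266 + 42 = 1014
e = 1014 / (1014 + 339) = 1014 / 1353 = 0.7494
Estimated eligible among unknowns → 0.7494 × 206 = 154.38
Denominator → 1014 + 154.38 = 1168.38
RR3 = 492 / 1168.38 = 0.4211
Denominator → 492 + 49 + 165 + 266 + 42 = 1014
RR5 = 492 / 1014 = 0.4852
Difference = 48.52 − 42.11 = 6.41 percentage points

6.4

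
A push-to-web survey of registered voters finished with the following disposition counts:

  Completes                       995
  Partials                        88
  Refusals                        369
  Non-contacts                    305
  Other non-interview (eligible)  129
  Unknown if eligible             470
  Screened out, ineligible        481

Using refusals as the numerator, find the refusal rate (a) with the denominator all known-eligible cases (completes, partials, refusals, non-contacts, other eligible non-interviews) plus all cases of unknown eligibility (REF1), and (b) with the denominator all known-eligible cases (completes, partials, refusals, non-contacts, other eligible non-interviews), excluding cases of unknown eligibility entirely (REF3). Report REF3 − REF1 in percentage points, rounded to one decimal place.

Numerator → 369
Base → 995 + 88 + 369 + 305 + 129 + 470 = 2356
REF1 = 369 / 2356 = 0.1566
Base → 995 + 88 + 369 + 305 + 129 = 1886
REF3 = 369 / 1886 = 0.1957
Difference = 19.57 − 15.66 = 3.91 percentage points

3.9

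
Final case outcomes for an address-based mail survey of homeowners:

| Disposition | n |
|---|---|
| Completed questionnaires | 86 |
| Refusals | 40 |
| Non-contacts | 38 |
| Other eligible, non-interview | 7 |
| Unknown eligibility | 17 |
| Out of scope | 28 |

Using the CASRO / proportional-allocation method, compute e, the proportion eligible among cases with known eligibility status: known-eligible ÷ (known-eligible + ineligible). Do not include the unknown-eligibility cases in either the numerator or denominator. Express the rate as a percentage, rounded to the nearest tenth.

85.9%

Eligible (known) → 86 + 40 + 38 + 7 = 171
e = 171 / (171 + 28) = 171 / 199 = 0.8593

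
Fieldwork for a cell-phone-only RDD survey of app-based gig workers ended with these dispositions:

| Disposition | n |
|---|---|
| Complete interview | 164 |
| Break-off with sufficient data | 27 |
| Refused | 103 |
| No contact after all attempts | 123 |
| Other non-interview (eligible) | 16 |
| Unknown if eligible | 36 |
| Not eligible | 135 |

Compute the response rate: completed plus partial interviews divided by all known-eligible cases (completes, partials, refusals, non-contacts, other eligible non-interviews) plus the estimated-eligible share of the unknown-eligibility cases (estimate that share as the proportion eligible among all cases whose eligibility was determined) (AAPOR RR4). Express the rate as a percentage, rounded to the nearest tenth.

Top → 164 + 27 = 191
Known eligible → 164 + 27 + 103 + 123 + 16 = 433
e = 433 / (433 + 135) = 433 / 568 = 0.7623
Eligible share of unknowns → 0.7623 × 36 = 27.44
Base → 433 + 27.44 = 460.44
RR4 = 191 / 460.44 = 0.4148

41.5%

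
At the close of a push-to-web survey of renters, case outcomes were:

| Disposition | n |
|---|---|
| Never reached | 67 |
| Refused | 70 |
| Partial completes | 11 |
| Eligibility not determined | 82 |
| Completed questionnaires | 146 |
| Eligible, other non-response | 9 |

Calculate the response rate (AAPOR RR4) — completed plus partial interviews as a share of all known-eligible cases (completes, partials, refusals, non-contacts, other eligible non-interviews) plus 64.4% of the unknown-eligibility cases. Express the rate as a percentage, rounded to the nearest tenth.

Num = 146 + 11 = 157
Known eligible = 146 + 11 + 70 + 67 + 9 = 303
e × U = 0.6440 × 82 = 52.81
Base = 303 + 52.81 = 355.81
RR4 = 157 / 355.81 = 0.4412

44.1%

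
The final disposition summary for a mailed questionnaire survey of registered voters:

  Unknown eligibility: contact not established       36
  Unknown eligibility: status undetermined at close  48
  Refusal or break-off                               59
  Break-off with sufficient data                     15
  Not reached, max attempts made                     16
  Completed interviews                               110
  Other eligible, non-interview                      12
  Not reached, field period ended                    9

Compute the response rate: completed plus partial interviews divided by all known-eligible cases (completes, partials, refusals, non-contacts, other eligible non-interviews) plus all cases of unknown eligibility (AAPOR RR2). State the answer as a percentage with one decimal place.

41.0%

Never reached = 9 + 16 = 25
Unknown if eligible = 36 + 48 = 84
Numerator → 110 + 15 = 125
Base → 110 + 15 + 59 + 25 + 12 + 84 = 305
RR2 = 125 / 305 = 0.4098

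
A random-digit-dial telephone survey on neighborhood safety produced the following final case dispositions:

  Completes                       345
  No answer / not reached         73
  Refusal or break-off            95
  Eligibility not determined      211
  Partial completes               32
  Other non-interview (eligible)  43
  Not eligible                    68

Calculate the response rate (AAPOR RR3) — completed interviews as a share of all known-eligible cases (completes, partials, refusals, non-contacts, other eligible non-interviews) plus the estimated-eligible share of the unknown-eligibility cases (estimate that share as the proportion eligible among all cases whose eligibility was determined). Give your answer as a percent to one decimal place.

Numerator: 345
Known eligible: 345 + 32 + 95 + 73 + 43 = 588
e = 588 / (588 + 68) = 588 / 656 = 0.8963
e × U: 0.8963 × 211 = 189.12
Base: 588 + 189.12 = 777.12
RR3 = 345 / 777.12 = 0.4439

44.4%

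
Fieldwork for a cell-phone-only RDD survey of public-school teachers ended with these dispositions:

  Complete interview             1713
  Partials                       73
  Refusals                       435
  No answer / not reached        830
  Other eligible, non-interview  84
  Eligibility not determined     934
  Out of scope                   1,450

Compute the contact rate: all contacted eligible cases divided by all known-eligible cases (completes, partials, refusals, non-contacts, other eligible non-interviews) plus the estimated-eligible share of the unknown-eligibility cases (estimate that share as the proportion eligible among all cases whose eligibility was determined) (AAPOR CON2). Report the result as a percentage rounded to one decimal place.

Top → 1713 + 73 + 435 + 84 = 2305
Eligible (known) → 1713 + 73 + 435 + 830 + 84 = 3135
e = 3135 / (3135 + 1450) = 3135 / 4585 = 0.6838
e × U → 0.6838 × 934 = 638.67
Denominator → 3135 + 638.67 = 3773.67
CON2 = 2305 / 3773.67 = 0.6108

61.1%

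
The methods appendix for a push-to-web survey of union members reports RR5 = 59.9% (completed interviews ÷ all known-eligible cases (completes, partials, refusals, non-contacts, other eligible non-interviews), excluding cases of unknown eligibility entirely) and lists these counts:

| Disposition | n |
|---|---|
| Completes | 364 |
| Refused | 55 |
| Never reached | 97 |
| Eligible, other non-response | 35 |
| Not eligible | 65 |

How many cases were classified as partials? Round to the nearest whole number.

57

RR5 = 364 / D = 0.599
D = 364 / 0.599 = 607.7
Remaining denominator categories sum to 551
partials = 607.7 − 551 ≈ 57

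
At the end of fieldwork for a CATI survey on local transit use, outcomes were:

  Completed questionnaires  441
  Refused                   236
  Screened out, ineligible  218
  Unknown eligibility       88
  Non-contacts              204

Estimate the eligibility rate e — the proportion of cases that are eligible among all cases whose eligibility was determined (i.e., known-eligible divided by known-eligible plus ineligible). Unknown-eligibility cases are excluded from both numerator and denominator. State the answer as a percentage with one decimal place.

Eligible (known): 441 + 236 + 204 = 881
e = 881 / (881 + 218) = 881 / 1099 = 0.8016

80.2%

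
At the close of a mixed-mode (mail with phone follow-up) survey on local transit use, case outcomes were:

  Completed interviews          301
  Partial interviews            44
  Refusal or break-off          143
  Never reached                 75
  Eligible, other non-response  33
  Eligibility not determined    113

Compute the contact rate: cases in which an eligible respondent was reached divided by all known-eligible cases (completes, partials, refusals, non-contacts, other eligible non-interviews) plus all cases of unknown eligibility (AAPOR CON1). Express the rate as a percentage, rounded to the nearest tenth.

73.5%

Numerator: 301 + 44 + 143 + 33 = 521
Denom: 301 + 44 + 143 + 75 + 33 + 113 = 709
CON1 = 521 / 709 = 0.7348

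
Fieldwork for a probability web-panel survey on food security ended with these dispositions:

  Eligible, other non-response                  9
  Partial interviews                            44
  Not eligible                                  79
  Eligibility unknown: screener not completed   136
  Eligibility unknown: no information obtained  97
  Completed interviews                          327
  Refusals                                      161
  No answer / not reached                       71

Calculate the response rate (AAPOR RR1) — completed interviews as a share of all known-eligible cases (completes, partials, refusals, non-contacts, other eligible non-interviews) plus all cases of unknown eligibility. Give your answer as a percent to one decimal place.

Undetermined eligibility = 136 + 97 = 233
Top: 327
Base: 327 + 44 + 161 + 71 + 9 + 233 = 845
RR1 = 327 / 845 = 0.3870

38.7%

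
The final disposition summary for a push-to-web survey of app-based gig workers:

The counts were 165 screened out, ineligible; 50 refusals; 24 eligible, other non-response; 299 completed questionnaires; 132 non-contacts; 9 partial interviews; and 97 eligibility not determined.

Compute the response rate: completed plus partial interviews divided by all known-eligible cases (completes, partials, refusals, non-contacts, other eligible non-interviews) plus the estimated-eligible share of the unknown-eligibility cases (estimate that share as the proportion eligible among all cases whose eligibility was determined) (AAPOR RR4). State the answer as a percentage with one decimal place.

Numerator = 299 + 9 = 308
Determined eligible = 299 + 9 + 50 + 132 + 24 = 514
e = 514 / (514 + 165) = 514 / 679 = 0.7570
Eligible share of unknowns = 0.7570 × 97 = 73.43
Denominator = 514 + 73.43 = 587.43
RR4 = 308 / 587.43 = 0.5243

52.4%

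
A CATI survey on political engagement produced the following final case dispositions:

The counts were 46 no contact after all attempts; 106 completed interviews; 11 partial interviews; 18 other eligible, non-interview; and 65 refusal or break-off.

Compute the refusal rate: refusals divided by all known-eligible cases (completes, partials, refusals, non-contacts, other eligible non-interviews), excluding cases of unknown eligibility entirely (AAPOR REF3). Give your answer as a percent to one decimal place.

Top → 65
Denominator → 106 + 11 + 65 + 46 + 18 = 246
REF3 = 65 / 246 = 0.2642

26.4%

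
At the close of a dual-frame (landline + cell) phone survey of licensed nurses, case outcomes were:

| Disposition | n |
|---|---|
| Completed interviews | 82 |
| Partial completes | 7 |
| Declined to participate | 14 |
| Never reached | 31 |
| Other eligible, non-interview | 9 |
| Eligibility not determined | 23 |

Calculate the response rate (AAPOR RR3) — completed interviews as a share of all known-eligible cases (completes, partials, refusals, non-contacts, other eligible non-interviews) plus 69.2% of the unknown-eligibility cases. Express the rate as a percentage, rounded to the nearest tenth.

51.6%

Num = 82
Known eligible = 82 + 7 + 14 + 31 + 9 = 143
Eligible share of unknowns = 0.6920 × 23 = 15.92
Denominator = 143 + 15.92 = 158.92
RR3 = 82 / 158.92 = 0.5160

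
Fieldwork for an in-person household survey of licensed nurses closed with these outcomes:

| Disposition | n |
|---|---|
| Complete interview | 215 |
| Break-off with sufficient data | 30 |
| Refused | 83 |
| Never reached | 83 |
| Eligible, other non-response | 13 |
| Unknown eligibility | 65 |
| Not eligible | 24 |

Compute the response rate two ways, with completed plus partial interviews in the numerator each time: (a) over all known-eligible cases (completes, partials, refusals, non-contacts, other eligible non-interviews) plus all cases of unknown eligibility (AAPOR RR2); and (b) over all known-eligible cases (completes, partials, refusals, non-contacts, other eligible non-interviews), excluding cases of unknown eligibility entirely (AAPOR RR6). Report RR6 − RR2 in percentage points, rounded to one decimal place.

Top: 215 + 30 = 245
Denominator: 215 + 30 + 83 + 83 + 13 + 65 = 489
RR2 = 245 / 489 = 0.5010
Denominator: 215 + 30 + 83 + 83 + 13 = 424
RR6 = 245 / 424 = 0.5778
Difference = 57.78 − 50.10 = 7.68 percentage points

7.7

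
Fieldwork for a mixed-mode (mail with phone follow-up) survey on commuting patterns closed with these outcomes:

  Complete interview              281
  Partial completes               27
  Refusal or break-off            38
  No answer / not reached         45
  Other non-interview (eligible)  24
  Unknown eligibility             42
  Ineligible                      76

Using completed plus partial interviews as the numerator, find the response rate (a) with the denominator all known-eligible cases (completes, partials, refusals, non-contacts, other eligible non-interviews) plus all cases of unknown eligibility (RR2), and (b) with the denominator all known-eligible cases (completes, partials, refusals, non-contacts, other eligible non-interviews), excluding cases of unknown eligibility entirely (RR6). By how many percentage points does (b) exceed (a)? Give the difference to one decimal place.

6.8

Numerator → 281 + 27 = 308
Denominator → 281 + 27 + 38 + 45 + 24 + 42 = 457
RR2 = 308 / 457 = 0.6740
Denominator → 281 + 27 + 38 + 45 + 24 = 415
RR6 = 308 / 415 = 0.7422
Difference = 74.22 − 67.40 = 6.82 percentage points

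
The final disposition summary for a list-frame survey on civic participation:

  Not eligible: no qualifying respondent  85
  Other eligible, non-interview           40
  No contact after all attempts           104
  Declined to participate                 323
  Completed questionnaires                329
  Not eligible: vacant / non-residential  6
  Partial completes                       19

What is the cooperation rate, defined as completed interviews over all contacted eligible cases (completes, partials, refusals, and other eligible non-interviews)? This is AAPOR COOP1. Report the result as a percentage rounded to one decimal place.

46.3%

Out of scope = 85 + 6 = 91
Top → 329
Denominator → 329 + 19 + 323 + 40 = 711
COOP1 = 329 / 711 = 0.4627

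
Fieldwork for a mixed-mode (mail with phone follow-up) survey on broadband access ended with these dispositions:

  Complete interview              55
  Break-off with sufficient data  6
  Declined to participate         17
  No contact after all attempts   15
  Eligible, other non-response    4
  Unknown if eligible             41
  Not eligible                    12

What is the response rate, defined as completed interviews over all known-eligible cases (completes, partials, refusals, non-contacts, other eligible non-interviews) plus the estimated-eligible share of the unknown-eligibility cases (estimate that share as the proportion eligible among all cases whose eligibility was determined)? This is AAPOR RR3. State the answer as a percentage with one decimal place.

41.2%

Top = 55
Eligible (known) = 55 + 6 + 17 + 15 + 4 = 97
e = 97 / (97 + 12) = 97 / 109 = 0.8899
Eligible share of unknowns = 0.8899 × 41 = 36.49
Base = 97 + 36.49 = 133.49
RR3 = 55 / 133.49 = 0.4120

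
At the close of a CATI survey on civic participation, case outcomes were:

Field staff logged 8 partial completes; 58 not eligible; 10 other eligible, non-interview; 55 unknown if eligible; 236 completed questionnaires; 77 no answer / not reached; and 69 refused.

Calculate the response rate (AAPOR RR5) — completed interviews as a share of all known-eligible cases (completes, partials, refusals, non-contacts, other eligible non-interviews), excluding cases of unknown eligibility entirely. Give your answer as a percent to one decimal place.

Top → 236
Denominator → 236 + 8 + 69 + 77 + 10 = 400
RR5 = 236 / 400 = 0.5900

59.0%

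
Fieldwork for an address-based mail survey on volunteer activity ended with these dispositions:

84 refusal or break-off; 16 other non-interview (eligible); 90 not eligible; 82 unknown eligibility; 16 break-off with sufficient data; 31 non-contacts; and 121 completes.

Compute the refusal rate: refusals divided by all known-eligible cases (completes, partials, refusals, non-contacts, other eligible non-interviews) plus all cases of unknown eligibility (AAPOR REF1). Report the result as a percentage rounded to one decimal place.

24.0%

Top: 84
Denom: 121 + 16 + 84 + 31 + 16 + 82 = 350
REF1 = 84 / 350 = 0.2400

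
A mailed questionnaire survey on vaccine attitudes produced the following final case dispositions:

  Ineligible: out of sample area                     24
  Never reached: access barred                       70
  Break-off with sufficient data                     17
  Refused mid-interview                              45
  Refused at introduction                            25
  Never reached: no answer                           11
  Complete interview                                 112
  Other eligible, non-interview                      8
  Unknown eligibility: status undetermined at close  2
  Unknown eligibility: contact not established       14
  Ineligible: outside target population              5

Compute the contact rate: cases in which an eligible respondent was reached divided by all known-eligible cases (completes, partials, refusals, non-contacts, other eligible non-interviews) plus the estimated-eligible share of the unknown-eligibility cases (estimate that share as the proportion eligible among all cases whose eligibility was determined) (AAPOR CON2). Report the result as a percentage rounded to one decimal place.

68.4%

Refusals = 25 + 45 = 70
Non-contacts = 11 + 70 = 81
Unknown if eligible = 14 + 2 = 16
Screened out, ineligible = 5 + 24 = 29
Top = 112 + 17 + 70 + 8 = 207
Known eligible = 112 + 17 + 70 + 81 + 8 = 288
e = 288 / (288 + 29) = 288 / 317 = 0.9085
Eligible share of unknowns = 0.9085 × 16 = 14.54
Denominator = 288 + 14.54 = 302.54
CON2 = 207 / 302.54 = 0.6842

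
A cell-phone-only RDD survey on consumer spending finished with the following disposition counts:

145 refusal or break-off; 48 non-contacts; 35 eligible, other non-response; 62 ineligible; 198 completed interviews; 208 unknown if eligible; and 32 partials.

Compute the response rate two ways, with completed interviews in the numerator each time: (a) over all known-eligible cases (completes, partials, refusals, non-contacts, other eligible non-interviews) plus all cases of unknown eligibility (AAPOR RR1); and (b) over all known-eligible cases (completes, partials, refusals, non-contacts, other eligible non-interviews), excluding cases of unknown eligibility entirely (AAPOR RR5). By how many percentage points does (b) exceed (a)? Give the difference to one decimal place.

Num = 198
Base = 198 + 32 + 145 + 48 + 35 + 208 = 666
RR1 = 198 / 666 = 0.2973
Base = 198 + 32 + 145 + 48 + 35 = 458
RR5 = 198 / 458 = 0.4323
Difference = 43.23 − 29.73 = 13.50 percentage points

13.5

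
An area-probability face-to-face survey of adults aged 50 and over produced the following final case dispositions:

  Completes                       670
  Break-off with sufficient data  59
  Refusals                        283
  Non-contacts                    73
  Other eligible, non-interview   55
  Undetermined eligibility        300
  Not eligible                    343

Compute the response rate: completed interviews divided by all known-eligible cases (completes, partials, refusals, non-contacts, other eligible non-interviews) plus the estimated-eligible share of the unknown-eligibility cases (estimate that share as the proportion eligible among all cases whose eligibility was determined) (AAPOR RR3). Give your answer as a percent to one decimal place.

Numerator = 670
Determined eligible = 670 + 59 + 283 + 73 + 55 = 1140
e = 1140 / (1140 + 343) = 1140 / 1483 = 0.7687
Estimated eligible among unknowns = 0.7687 × 300 = 230.61
Denominator = 1140 + 230.61 = 1370.61
RR3 = 670 / 1370.61 = 0.4888

48.9%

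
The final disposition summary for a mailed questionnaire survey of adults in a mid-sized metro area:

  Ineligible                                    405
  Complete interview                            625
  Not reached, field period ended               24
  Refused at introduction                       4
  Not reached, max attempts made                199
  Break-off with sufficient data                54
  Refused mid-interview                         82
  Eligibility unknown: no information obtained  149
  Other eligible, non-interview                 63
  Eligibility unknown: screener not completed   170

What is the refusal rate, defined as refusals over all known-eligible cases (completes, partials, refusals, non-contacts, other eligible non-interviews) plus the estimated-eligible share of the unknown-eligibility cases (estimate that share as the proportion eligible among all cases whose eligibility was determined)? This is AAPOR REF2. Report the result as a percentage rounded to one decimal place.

6.7%

Refusals = 4 + 82 = 86
Non-contacts = 24 + 199 = 223
Undetermined eligibility = 170 + 149 = 319
Top: 86
Known eligible: 625 + 54 + 86 + 223 + 63 = 1051
e = 1051 / (1051 + 405) = 1051 / 1456 = 0.7218
Estimated eligible among unknowns: 0.7218 × 319 = 230.25
Denom: 1051 + 230.25 = 1281.25
REF2 = 86 / 1281.25 = 0.0671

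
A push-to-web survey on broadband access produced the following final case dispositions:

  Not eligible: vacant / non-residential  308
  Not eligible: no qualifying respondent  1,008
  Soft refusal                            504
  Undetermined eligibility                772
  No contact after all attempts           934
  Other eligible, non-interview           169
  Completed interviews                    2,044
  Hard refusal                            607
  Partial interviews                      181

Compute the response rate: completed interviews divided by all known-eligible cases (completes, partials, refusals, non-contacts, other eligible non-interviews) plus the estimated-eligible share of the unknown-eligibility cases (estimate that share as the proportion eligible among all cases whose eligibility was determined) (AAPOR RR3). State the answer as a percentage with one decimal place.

40.6%

Refusal or break-off = 607 + 504 = 1111
Not eligible = 1008 + 308 = 1316
Top → 2044
Eligible (known) → 2044 + 181 + 1111 + 934 + 169 = 4439
e = 4439 / (4439 + 1316) = 4439 / 5755 = 0.7713
Estimated eligible among unknowns → 0.7713 × 772 = 595.44
Denominator → 4439 + 595.44 = 5034.44
RR3 = 2044 / 5034.44 = 0.4060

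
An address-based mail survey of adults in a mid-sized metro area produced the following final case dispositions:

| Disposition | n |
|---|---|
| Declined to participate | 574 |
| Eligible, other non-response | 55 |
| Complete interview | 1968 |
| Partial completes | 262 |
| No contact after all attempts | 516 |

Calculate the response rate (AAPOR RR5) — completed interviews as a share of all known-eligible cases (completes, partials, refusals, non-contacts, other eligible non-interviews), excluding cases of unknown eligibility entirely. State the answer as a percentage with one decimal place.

Top: 1968
Base: 1968 + 262 + 574 + 516 + 55 = 3375
RR5 = 1968 / 3375 = 0.5831

58.3%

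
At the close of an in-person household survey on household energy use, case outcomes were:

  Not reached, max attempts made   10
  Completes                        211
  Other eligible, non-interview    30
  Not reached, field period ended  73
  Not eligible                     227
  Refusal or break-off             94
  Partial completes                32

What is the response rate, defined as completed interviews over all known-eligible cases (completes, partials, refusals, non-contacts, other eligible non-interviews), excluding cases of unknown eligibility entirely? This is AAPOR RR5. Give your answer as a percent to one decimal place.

46.9%

No answer / not reached = 73 + 10 = 83
Numerator = 211
Base = 211 + 32 + 94 + 83 + 30 = 450
RR5 = 211 / 450 = 0.4689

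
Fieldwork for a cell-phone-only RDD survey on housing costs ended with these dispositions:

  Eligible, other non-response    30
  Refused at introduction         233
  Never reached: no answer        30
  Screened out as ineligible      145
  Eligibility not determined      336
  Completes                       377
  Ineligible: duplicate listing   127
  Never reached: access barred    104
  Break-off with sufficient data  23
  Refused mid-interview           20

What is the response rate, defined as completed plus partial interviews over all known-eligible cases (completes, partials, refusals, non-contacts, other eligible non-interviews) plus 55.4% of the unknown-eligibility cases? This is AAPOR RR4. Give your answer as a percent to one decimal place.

Refused = 233 + 20 = 253
Non-contacts = 30 + 104 = 134
Ineligible = 145 + 127 = 272
Numerator = 377 + 23 = 400
Determined eligible = 377 + 23 + 253 + 134 + 30 = 817
e × U = 0.5540 × 336 = 186.14
Denom = 817 + 186.14 = 1003.14
RR4 = 400 / 1003.14 = 0.3987

39.9%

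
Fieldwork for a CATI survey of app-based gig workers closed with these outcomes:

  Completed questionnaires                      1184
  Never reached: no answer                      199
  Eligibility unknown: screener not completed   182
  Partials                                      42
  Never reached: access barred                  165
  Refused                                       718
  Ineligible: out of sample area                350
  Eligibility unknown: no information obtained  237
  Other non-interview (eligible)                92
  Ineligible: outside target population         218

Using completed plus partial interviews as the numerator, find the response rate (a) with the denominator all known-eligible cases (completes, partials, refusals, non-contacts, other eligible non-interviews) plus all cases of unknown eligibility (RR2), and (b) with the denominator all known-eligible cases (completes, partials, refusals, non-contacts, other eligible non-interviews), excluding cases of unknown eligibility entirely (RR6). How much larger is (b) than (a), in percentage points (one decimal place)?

7.6

Never reached = 199 + 165 = 364
Undetermined eligibility = 182 + 237 = 419
Out of scope = 218 + 350 = 568
Top: 1184 + 42 = 1226
Base: 1184 + 42 + 718 + 364 + 92 + 419 = 2819
RR2 = 1226 / 2819 = 0.4349
Base: 1184 + 42 + 718 + 364 + 92 = 2400
RR6 = 1226 / 2400 = 0.5108
Difference = 51.08 − 43.49 = 7.59 percentage points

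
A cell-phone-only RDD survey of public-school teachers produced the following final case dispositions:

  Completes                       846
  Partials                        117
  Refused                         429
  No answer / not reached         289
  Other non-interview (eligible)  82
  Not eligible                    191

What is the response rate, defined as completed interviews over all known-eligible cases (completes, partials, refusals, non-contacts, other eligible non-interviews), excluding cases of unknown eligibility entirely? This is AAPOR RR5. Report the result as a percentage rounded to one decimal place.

Numerator → 846
Denom → 846 + 117 + 429 + 289 + 82 = 1763
RR5 = 846 / 1763 = 0.4799

48.0%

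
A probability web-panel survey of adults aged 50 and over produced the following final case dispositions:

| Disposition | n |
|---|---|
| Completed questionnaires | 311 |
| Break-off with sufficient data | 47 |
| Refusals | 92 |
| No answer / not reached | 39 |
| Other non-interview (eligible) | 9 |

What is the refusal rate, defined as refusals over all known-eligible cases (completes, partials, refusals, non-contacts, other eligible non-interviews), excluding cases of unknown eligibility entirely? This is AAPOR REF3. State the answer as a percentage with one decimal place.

18.5%

Top = 92
Denom = 311 + 47 + 92 + 39 + 9 = 498
REF3 = 92 / 498 = 0.1847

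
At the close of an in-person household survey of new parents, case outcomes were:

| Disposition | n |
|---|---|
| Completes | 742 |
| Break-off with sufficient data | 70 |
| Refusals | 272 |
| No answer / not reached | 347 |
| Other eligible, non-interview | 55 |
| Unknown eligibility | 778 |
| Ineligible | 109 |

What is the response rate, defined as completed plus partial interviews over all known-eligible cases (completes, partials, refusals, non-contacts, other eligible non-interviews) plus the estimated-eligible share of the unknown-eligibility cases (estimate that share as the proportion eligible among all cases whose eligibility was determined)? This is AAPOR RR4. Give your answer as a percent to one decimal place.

36.7%

Numerator = 742 + 70 = 812
Eligible (known) = 742 + 70 + 272 + 347 + 55 = 1486
e = 1486 / (1486 + 109) = 1486 / 1595 = 0.9317
Estimated eligible among unknowns = 0.9317 × 778 = 724.86
Denom = 1486 + 724.86 = 2210.86
RR4 = 812 / 2210.86 = 0.3673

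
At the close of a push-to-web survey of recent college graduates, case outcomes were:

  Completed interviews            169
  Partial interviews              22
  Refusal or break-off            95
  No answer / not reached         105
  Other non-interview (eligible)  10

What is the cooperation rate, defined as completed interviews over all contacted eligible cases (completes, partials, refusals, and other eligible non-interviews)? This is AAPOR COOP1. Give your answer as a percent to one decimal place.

Top = 169
Denom = 169 + 22 + 95 + 10 = 296
COOP1 = 169 / 296 = 0.5709

57.1%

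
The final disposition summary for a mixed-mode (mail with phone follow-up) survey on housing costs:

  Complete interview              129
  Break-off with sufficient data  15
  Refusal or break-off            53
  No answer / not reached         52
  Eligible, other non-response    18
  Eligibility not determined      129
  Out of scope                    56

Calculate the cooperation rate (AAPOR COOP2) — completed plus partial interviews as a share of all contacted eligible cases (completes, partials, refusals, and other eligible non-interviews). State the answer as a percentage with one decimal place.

Top: 129 + 15 = 144
Denom: 129 + 15 + 53 + 18 = 215
COOP2 = 144 / 215 = 0.6698

67.0%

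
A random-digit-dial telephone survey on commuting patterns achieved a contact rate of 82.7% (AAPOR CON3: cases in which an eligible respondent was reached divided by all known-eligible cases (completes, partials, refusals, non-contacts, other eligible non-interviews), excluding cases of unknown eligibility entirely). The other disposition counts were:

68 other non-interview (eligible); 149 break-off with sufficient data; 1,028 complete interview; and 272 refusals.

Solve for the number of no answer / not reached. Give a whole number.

317

Numerator = 1028 + 149 + 272 + 68 = 1517
CON3 = 1517 / D = 0.827
D = 1517 / 0.827 = 1834.3
Remaining denominator categories sum to 1517
no answer / not reached = 1834.3 − 1517 ≈ 317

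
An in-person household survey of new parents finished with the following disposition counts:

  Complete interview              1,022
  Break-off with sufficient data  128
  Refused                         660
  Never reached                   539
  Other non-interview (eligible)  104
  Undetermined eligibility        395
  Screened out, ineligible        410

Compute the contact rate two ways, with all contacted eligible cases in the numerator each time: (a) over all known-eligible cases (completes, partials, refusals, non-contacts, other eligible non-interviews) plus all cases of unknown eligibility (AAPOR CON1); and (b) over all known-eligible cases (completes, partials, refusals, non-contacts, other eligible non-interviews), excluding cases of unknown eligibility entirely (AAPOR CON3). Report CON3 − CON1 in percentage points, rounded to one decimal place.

10.8

Top = 1022 + 128 + 660 + 104 = 1914
Denominator = 1022 + 128 + 660 + 539 + 104 + 395 = 2848
CON1 = 1914 / 2848 = 0.6721
Denominator = 1022 + 128 + 660 + 539 + 104 = 2453
CON3 = 1914 / 2453 = 0.7803
Difference = 78.03 − 67.21 = 10.82 percentage points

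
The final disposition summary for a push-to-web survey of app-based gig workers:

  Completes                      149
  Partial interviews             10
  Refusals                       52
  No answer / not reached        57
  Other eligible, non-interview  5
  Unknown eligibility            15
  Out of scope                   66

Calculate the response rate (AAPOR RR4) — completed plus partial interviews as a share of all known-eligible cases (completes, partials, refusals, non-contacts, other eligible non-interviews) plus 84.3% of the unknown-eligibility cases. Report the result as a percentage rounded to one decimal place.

55.7%

Num = 149 + 10 = 159
Known eligible = 149 + 10 + 52 + 57 + 5 = 273
e × U = 0.8430 × 15 = 12.64
Denominator = 273 + 12.64 = 285.64
RR4 = 159 / 285.64 = 0.5566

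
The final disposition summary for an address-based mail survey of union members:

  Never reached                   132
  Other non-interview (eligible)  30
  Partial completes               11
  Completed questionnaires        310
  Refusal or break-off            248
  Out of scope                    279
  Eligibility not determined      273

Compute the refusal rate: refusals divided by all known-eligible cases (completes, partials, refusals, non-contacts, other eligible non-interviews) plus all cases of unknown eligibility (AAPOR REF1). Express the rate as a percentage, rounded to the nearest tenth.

24.7%

Numerator = 248
Denominator = 310 + 11 + 248 + 132 + 30 + 273 = 1004
REF1 = 248 / 1004 = 0.2470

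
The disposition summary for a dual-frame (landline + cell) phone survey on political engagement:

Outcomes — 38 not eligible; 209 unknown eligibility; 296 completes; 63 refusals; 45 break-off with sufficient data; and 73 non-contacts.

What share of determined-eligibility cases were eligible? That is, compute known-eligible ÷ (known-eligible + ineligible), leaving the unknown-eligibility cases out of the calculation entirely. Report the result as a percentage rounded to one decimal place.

Determined eligible: 296 + 45 + 63 + 73 = 477
e = 477 / (477 + 38) = 477 / 515 = 0.9262

92.6%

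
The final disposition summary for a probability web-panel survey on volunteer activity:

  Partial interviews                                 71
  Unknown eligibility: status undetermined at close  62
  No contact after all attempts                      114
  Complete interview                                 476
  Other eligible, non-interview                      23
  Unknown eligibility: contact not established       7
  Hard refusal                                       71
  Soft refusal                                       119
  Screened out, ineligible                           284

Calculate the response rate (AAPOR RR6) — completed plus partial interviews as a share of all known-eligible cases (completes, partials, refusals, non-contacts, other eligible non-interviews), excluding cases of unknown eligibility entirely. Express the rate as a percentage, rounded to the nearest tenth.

Refusal or break-off = 71 + 119 = 190
Unknown if eligible = 7 + 62 = 69
Top: 476 + 71 = 547
Denominator: 476 + 71 + 190 + 114 + 23 = 874
RR6 = 547 / 874 = 0.6259

62.6%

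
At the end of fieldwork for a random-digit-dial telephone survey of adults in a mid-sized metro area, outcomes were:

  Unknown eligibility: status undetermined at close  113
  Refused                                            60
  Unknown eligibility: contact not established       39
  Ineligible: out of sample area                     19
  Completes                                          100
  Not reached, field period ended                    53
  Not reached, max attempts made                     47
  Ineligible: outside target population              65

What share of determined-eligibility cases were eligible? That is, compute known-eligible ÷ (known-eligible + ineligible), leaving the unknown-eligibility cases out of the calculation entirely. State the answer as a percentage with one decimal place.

75.6%

No answer / not reached = 53 + 47 = 100
Unknown if eligible = 39 + 113 = 152
Screened out, ineligible = 65 + 19 = 84
Known eligible: 100 + 60 + 100 = 260
e = 260 / (260 + 84) = 260 / 344 = 0.7558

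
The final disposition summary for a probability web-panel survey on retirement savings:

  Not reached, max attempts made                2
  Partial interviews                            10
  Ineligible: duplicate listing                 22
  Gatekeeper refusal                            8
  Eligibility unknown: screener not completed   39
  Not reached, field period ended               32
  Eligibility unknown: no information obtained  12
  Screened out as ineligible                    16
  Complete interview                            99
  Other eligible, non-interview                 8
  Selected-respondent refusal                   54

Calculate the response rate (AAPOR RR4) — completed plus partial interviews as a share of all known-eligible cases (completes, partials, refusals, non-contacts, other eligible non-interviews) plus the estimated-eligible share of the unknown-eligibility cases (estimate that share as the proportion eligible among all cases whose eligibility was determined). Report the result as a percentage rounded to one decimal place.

42.5%

Refusals = 8 + 54 = 62
Non-contacts = 32 + 2 = 34
Undetermined eligibility = 39 + 12 = 51
Ineligible = 16 + 22 = 38
Top: 99 + 10 = 109
Eligible (known): 99 + 10 + 62 + 34 + 8 = 213
e = 213 / (213 + 38) = 213 / 251 = 0.8486
e × U: 0.8486 × 51 = 43.28
Denominator: 213 + 43.28 = 256.28
RR4 = 109 / 256.28 = 0.4253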